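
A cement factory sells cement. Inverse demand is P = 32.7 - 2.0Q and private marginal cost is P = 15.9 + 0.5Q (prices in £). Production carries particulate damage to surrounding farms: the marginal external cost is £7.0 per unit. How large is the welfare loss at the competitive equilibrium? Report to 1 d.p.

DWL = £9.8

Market equilibrium (private): 15.9 + 0.5Q = 32.7 - 2.0Q → Q_m = 6.7200.
Social marginal cost = private MC + MEC = 22.9 + 0.5Q.
Set SMC = demand: 22.9 + 0.5Q = 32.7 - 2.0Q → Q* = 3.9200.
The loss is the area between SMC and demand from Q* to Q_m; with linear curves that's a triangle of height MEC(Q_m).
DWL = ½ × 2.8000 × 7.0000 = 9.8000.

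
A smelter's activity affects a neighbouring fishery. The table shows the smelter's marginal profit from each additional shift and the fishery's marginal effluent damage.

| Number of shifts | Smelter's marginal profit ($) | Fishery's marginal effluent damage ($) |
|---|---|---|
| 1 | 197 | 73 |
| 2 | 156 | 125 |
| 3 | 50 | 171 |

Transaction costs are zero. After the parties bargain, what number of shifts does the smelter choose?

2

Bargaining reaches the level where marginal profit last exceeds marginal effluent damage.
That holds through level 2 (156 ≥ 125) but not at 3 (50 < 171).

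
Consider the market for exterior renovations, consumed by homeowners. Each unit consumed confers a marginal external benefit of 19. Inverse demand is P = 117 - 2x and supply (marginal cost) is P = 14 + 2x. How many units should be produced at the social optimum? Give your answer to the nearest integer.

Social marginal benefit = demand + MEB = 136 - 2x.
Set SMB = MC: 136 - 2x = 14 + 2x → x* = 30.5000.

x* = 31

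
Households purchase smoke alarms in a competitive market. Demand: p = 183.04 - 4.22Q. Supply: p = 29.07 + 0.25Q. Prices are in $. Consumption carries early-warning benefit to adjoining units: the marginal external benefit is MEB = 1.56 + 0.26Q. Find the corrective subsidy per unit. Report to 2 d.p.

Social marginal benefit = demand + MEB = 184.60 - 3.96Q.
Set SMB = MC: 184.60 - 3.96Q = 29.07 + 0.25Q → Q* = 36.9430.
The Pigouvian subsidy equals MEB at Q*: 1.56 + 0.26×36.9430 = 11.1652.

subsidy = $11.17 per unit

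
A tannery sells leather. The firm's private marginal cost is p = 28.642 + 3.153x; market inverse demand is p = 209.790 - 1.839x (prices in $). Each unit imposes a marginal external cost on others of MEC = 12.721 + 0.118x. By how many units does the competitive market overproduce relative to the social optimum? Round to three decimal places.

Market equilibrium (private): 28.642 + 3.153x = 209.790 - 1.839x → x_m = 36.2877.
Social marginal cost = private MC + MEC = 41.363 + 3.271x.
Set SMC = demand: 41.363 + 3.271x = 209.790 - 1.839x → x* = 32.9603.
Gap = |36.2877 − 32.9603| = 3.3274.

3.327 units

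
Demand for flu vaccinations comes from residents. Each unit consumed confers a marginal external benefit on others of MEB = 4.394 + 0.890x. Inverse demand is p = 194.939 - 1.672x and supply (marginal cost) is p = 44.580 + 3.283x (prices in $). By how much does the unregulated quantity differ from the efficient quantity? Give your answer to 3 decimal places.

7.725 units

Market equilibrium (private): 44.580 + 3.283x = 194.939 - 1.672x → x_m = 30.3449.
Social marginal benefit = demand + MEB = 199.333 - 0.782x.
Set SMB = MC: 199.333 - 0.782x = 44.580 + 3.283x → x* = 38.0696.
Gap = |30.3449 − 38.0696| = 7.7247.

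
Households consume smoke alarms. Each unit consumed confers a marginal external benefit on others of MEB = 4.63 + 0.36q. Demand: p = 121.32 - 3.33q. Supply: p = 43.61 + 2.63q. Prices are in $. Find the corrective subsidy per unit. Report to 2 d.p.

Social marginal benefit = demand + MEB = 125.95 - 2.97q.
Set SMB = MC: 125.95 - 2.97q = 43.61 + 2.63q → q* = 14.7036.
The Pigouvian subsidy equals MEB at q*: 4.63 + 0.36×14.7036 = 9.9233.

subsidy = $9.92 per unit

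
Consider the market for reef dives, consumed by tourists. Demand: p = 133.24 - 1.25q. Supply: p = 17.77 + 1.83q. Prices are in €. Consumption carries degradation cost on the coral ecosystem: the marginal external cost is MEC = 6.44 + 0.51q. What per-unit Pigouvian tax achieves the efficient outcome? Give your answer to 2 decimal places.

tax = €21.93 per unit

Social marginal benefit = demand − MEC = 126.80 - 1.76q.
Set SMB = MC: 126.80 - 1.76q = 17.77 + 1.83q → q* = 30.3705.
The Pigouvian tax equals MEC at q*: 6.44 + 0.51×30.3705 = 21.9290.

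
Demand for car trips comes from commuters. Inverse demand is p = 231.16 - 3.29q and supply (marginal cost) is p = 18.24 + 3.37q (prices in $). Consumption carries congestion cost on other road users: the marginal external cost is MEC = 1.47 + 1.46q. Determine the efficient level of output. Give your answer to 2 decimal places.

q* = 26.04

Social marginal benefit = demand − MEC = 229.69 - 4.75q.
Set SMB = MC: 229.69 - 4.75q = 18.24 + 3.37q → q* = 26.0406.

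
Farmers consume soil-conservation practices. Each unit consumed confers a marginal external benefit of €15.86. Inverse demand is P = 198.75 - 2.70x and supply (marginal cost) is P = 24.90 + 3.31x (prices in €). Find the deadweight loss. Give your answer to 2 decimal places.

Market equilibrium (private): 24.90 + 3.31x = 198.75 - 2.70x → x_m = 28.9268.
Social marginal benefit = demand + MEB = 214.61 - 2.70x.
Set SMB = MC: 214.61 - 2.70x = 24.90 + 3.31x → x* = 31.5657.
Between x* and x_m the wedge SMB − MC runs linearly from 0 to MEB(x_m), so the loss is a triangle.
DWL = ½ × 2.6389 × 15.8600 = 20.9265.

DWL = €20.93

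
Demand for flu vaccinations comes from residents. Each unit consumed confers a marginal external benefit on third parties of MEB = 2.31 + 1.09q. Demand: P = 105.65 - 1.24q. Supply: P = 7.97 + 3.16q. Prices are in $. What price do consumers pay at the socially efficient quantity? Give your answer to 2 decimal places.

Social marginal benefit = demand + MEB = 107.96 - 0.15q.
Set SMB = MC: 107.96 - 0.15q = 7.97 + 3.16q → q* = 30.2085.
Consumer price on the demand curve at q*: 105.65 − 1.24×30.2085 = 68.1915.

P = $68.19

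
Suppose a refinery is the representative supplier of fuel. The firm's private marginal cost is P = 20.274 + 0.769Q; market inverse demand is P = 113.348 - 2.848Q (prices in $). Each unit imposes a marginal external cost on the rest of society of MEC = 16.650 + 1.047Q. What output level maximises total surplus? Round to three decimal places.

Q* = 16.386

Social marginal cost = private MC + MEC = 36.924 + 1.816Q.
Set SMC = demand: 36.924 + 1.816Q = 113.348 - 2.848Q → Q* = 16.3859.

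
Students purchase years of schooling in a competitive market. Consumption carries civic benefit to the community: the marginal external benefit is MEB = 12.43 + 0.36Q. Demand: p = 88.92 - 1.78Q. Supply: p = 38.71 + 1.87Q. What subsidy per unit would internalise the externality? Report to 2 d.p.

subsidy = 19.28 per unit

Social marginal benefit = demand + MEB = 101.35 - 1.42Q.
Set SMB = MC: 101.35 - 1.42Q = 38.71 + 1.87Q → Q* = 19.0395.
The Pigouvian subsidy equals MEB at Q*: 12.43 + 0.36×19.0395 = 19.2842.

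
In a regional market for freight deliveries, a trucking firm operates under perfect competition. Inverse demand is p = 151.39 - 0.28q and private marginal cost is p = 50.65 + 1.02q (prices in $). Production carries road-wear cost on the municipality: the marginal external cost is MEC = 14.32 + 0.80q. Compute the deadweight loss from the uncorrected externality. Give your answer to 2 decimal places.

DWL = $1386.62

Market equilibrium (private): 50.65 + 1.02q = 151.39 - 0.28q → q_m = 77.4923.
Social marginal cost = private MC + MEC = 64.97 + 1.82q.
Set SMC = demand: 64.97 + 1.82q = 151.39 - 0.28q → q* = 41.1524.
The loss is the area between SMC and demand from q* to q_m; with linear curves that's a triangle of height MEC(q_m).
DWL = ½ × 36.3399 × 76.3138 = 1386.6179.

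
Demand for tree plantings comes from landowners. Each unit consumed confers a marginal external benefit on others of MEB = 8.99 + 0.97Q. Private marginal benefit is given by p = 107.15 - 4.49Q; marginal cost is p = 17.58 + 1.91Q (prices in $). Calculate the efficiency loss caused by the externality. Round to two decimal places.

Market equilibrium (private): 17.58 + 1.91Q = 107.15 - 4.49Q → Q_m = 13.9953.
Social marginal benefit = demand + MEB = 116.14 - 3.52Q.
Set SMB = MC: 116.14 - 3.52Q = 17.58 + 1.91Q → Q* = 18.1510.
Between Q* and Q_m the wedge SMB − MC runs linearly from 0 to MEB(Q_m), so the loss is a triangle.
DWL = ½ × 4.1557 × 22.5655 = 46.8877.

DWL = $46.89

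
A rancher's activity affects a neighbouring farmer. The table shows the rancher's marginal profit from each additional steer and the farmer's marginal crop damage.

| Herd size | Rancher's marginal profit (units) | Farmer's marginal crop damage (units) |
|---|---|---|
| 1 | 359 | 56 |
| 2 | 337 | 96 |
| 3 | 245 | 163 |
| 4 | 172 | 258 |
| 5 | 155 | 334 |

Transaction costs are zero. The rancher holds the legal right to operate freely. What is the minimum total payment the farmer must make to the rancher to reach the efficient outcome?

Left alone the rancher would choose level 5 (marginal profit stays positive).
Efficient level: k* = 3 (marginal profit ≥ marginal crop damage through 3).
The farmer must at least cover the rancher's forgone profit from cutting 5→3: 172 + 155 = 327.

327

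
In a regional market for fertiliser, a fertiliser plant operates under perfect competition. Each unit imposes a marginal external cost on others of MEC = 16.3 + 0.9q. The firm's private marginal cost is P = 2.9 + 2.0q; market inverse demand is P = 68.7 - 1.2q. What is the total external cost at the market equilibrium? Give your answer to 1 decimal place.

Market equilibrium (private): 2.9 + 2.0q = 68.7 - 1.2q → q_m = 20.5625.
Total external cost = ∫₀^{q_m} (16.3 + 0.9q) dq = 16.3×20.5625 + ½×0.9×20.5625² = 525.4361.

525.4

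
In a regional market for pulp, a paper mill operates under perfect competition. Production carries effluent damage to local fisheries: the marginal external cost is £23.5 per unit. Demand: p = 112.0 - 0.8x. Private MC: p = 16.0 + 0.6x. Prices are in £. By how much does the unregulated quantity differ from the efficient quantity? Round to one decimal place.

16.8 units

Market equilibrium (private): 16.0 + 0.6x = 112.0 - 0.8x → x_m = 68.5714.
Social marginal cost = private MC + MEC = 39.5 + 0.6x.
Set SMC = demand: 39.5 + 0.6x = 112.0 - 0.8x → x* = 51.7857.
Gap = |68.5714 − 51.7857| = 16.7857.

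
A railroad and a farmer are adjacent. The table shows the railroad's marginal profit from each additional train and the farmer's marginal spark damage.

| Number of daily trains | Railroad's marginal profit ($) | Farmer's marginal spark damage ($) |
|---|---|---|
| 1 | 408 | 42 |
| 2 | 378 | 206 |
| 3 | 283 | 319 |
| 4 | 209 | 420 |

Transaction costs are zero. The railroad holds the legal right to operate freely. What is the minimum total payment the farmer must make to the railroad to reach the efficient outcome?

Left alone the railroad would choose level 4 (marginal profit stays positive).
Efficient level: k* = 2 (marginal profit ≥ marginal spark damage through 2).
The farmer must at least cover the railroad's forgone profit from cutting 4→2: 283 + 209 = 492.

$492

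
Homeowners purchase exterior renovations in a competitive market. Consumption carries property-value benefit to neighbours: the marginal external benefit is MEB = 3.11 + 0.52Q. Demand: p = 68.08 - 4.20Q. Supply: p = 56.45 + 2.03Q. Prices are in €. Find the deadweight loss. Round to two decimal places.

Market equilibrium (private): 56.45 + 2.03Q = 68.08 - 4.20Q → Q_m = 1.8668.
Social marginal benefit = demand + MEB = 71.19 - 3.68Q.
Set SMB = MC: 71.19 - 3.68Q = 56.45 + 2.03Q → Q* = 2.5814.
The welfare-loss triangle has base |Q_m − Q*| and height MEB(Q_m) (the vertical gap between SMB and MC is zero at Q* and MEB at Q_m).
DWL = ½ × 0.7146 × 4.0807 = 1.4580.

DWL = €1.46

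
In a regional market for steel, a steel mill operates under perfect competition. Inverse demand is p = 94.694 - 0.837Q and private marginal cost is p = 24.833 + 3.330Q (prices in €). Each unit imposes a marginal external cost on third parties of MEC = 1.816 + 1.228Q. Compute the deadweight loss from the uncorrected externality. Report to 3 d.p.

DWL = €46.518

Market equilibrium (private): 24.833 + 3.330Q = 94.694 - 0.837Q → Q_m = 16.7653.
Social marginal cost = private MC + MEC = 26.649 + 4.558Q.
Set SMC = demand: 26.649 + 4.558Q = 94.694 - 0.837Q → Q* = 12.6126.
The welfare-loss triangle has base |Q_m − Q*| and height MEC(Q_m) (the vertical gap between SMC and demand is zero at Q* and MEC at Q_m).
DWL = ½ × 4.1527 × 22.4038 = 46.5181.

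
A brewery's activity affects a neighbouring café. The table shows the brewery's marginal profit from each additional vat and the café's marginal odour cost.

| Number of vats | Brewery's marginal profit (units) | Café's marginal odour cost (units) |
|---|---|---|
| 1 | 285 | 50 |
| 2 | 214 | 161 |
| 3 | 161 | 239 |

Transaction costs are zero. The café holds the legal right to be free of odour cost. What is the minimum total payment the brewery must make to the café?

211

Efficient level: marginal profit ≥ marginal odour cost through level 2, so k* = 2.
With the café holding the right, the brewery must at least compensate total damage at k*: 50 + 161 = 211.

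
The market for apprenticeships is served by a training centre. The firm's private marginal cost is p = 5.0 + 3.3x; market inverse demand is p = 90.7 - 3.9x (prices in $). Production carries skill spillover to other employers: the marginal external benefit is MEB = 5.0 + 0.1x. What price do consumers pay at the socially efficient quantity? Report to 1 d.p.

P = $40.9

Social marginal cost = private MC − MEB = 0.0 + 3.2x.
Set SMC = demand: 0.0 + 3.2x = 90.7 - 3.9x → x* = 12.7746.
Consumer price on the demand curve at x*: 90.7 − 3.9×12.7746 = 40.8791.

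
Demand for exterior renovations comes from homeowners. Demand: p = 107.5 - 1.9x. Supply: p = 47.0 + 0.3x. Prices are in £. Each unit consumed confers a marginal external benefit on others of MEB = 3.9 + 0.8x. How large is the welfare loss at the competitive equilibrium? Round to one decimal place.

DWL = £239.6

Market equilibrium (private): 47.0 + 0.3x = 107.5 - 1.9x → x_m = 27.5000.
Social marginal benefit = demand + MEB = 111.4 - 1.1x.
Set SMB = MC: 111.4 - 1.1x = 47.0 + 0.3x → x* = 46.0000.
Between x* and x_m the wedge SMB − MC runs linearly from 0 to MEB(x_m), so the loss is a triangle.
DWL = ½ × 18.5000 × 25.9000 = 239.5750.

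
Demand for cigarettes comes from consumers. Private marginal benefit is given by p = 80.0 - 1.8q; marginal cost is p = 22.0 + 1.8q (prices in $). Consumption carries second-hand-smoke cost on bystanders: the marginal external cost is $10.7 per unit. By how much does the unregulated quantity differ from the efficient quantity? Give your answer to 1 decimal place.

3.0 units

Market equilibrium (private): 22.0 + 1.8q = 80.0 - 1.8q → q_m = 16.1111.
Social marginal benefit = demand − MEC = 69.3 - 1.8q.
Set SMB = MC: 69.3 - 1.8q = 22.0 + 1.8q → q* = 13.1389.
Gap = |16.1111 − 13.1389| = 2.9722.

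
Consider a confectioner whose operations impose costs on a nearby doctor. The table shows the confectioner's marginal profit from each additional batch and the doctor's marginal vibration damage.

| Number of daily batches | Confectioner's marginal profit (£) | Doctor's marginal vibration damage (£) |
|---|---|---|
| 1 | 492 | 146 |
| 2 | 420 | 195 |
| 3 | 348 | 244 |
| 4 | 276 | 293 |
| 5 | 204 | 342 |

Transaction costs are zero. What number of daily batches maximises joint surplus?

Bargaining reaches the level where marginal profit last exceeds marginal vibration damage.
That holds through level 3 (348 ≥ 244) but not at 4 (276 < 293).

3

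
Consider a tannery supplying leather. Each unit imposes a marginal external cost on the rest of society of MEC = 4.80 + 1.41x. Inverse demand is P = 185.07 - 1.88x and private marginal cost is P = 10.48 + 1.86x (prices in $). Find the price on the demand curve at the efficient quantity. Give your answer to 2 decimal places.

P = $123.09

Social marginal cost = private MC + MEC = 15.28 + 3.27x.
Set SMC = demand: 15.28 + 3.27x = 185.07 - 1.88x → x* = 32.9689.
Consumer price on the demand curve at x*: 185.07 − 1.88×32.9689 = 123.0885.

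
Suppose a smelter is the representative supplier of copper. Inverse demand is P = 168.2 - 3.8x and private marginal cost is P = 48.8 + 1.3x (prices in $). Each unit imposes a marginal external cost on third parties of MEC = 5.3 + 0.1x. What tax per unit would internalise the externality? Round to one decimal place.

Social marginal cost = private MC + MEC = 54.1 + 1.4x.
Set SMC = demand: 54.1 + 1.4x = 168.2 - 3.8x → x* = 21.9423.
The Pigouvian tax equals MEC at x*: 5.3 + 0.1×21.9423 = 7.4942.

tax = $7.5 per unit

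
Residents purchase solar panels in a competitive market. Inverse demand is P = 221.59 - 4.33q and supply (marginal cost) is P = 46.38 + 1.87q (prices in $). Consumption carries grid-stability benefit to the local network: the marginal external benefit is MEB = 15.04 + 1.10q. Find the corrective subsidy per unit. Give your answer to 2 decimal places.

Social marginal benefit = demand + MEB = 236.63 - 3.23q.
Set SMB = MC: 236.63 - 3.23q = 46.38 + 1.87q → q* = 37.3039.
The Pigouvian subsidy equals MEB at q*: 15.04 + 1.10×37.3039 = 56.0743.

subsidy = $56.07 per unit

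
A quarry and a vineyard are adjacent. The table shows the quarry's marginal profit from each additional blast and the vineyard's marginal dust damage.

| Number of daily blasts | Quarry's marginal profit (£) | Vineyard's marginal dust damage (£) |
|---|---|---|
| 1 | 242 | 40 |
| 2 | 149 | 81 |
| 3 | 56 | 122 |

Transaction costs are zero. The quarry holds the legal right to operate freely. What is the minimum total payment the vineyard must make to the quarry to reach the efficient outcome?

Left alone the quarry would choose level 3 (marginal profit stays positive).
Efficient level: k* = 2 (marginal profit ≥ marginal dust damage through 2).
The vineyard must at least cover the quarry's forgone profit from cutting 3→2: 56 = 56.

£56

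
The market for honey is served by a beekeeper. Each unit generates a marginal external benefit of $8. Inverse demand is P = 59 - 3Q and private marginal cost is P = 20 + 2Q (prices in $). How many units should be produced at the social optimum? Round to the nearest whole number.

Social marginal cost = private MC − MEB = 12 + 2Q.
Set SMC = demand: 12 + 2Q = 59 - 3Q → Q* = 9.4000.

Q* = 9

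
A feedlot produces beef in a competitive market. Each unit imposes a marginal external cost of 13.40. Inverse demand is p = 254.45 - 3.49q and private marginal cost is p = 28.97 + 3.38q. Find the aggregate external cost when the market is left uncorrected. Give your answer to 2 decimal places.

439.80

Market equilibrium (private): 28.97 + 3.38q = 254.45 - 3.49q → q_m = 32.8210.
Total external cost = MEC × q_m = 13.40 × 32.8210 = 439.8014.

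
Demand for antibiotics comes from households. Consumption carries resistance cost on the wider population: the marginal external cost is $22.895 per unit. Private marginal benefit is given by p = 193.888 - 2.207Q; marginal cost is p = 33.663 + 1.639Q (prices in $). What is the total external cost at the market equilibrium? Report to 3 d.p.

$953.810

Market equilibrium (private): 33.663 + 1.639Q = 193.888 - 2.207Q → Q_m = 41.6602.
Total external cost = MEC × Q_m = 22.895 × 41.6602 = 953.8103.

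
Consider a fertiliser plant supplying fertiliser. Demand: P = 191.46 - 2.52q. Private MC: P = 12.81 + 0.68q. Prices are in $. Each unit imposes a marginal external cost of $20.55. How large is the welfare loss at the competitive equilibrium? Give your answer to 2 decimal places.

Market equilibrium (private): 12.81 + 0.68q = 191.46 - 2.52q → q_m = 55.8281.
Social marginal cost = private MC + MEC = 33.36 + 0.68q.
Set SMC = demand: 33.36 + 0.68q = 191.46 - 2.52q → q* = 49.4063.
The loss is the area between SMC and demand from q* to q_m; with linear curves that's a triangle of height MEC(q_m).
DWL = ½ × 6.4218 × 20.5500 = 65.9840.

DWL = $65.98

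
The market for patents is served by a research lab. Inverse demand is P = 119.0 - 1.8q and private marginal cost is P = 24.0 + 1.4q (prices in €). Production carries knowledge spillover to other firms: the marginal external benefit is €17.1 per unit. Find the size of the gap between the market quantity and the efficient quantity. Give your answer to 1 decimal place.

5.3 units

Market equilibrium (private): 24.0 + 1.4q = 119.0 - 1.8q → q_m = 29.6875.
Social marginal cost = private MC − MEB = 6.9 + 1.4q.
Set SMC = demand: 6.9 + 1.4q = 119.0 - 1.8q → q* = 35.0313.
Gap = |29.6875 − 35.0313| = 5.3438.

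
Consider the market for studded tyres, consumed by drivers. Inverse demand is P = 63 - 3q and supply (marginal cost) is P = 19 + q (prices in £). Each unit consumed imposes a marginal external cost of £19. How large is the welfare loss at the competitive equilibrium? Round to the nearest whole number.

DWL = £45

Market equilibrium (private): 19 + q = 63 - 3q → q_m = 11.0000.
Social marginal benefit = demand − MEC = 44 - 3q.
Set SMB = MC: 44 - 3q = 19 + q → q* = 6.2500.
Between q* and q_m the wedge MC − SMB runs linearly from 0 to MEC(q_m), so the loss is a triangle.
DWL = ½ × 4.7500 × 19.0000 = 45.1250.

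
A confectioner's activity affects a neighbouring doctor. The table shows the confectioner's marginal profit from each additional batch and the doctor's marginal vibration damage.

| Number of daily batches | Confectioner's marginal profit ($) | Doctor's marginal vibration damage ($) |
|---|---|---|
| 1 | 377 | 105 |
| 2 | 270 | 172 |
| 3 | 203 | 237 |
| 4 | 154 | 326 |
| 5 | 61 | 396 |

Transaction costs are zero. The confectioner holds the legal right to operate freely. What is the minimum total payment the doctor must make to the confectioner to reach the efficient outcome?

$418

Left alone the confectioner would choose level 5 (marginal profit stays positive).
Efficient level: k* = 2 (marginal profit ≥ marginal vibration damage through 2).
The doctor must at least cover the confectioner's forgone profit from cutting 5→2: 203 + 154 + 61 = 418.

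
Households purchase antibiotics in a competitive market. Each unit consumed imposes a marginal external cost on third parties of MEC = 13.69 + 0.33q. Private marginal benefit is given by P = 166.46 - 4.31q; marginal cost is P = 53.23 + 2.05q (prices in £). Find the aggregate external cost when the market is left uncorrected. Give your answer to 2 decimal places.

£296.03

Market equilibrium (private): 53.23 + 2.05q = 166.46 - 4.31q → q_m = 17.8035.
Total external cost = ∫₀^{q_m} (13.69 + 0.33q) dq = 13.69×17.8035 + ½×0.33×17.8035² = 296.0291.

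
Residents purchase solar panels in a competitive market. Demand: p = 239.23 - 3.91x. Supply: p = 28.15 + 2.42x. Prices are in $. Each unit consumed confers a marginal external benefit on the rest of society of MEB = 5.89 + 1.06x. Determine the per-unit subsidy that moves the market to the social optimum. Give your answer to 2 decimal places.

subsidy = $49.53 per unit

Social marginal benefit = demand + MEB = 245.12 - 2.85x.
Set SMB = MC: 245.12 - 2.85x = 28.15 + 2.42x → x* = 41.1708.
The Pigouvian subsidy equals MEB at x*: 5.89 + 1.06×41.1708 = 49.5310.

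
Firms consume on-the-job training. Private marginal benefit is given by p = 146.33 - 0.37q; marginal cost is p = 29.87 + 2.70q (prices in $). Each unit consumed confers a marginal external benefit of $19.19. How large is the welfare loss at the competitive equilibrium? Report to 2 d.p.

Market equilibrium (private): 29.87 + 2.70q = 146.33 - 0.37q → q_m = 37.9349.
Social marginal benefit = demand + MEB = 165.52 - 0.37q.
Set SMB = MC: 165.52 - 0.37q = 29.87 + 2.70q → q* = 44.1857.
The loss is the area between SMB and MC from q* to q_m; with linear curves that's a triangle of height MEB(q_m).
DWL = ½ × 6.2508 × 19.1900 = 59.9764.

DWL = $59.98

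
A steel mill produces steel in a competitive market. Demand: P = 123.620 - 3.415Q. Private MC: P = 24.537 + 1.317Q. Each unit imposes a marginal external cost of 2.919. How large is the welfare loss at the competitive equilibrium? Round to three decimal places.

Market equilibrium (private): 24.537 + 1.317Q = 123.620 - 3.415Q → Q_m = 20.9389.
Social marginal cost = private MC + MEC = 27.456 + 1.317Q.
Set SMC = demand: 27.456 + 1.317Q = 123.620 - 3.415Q → Q* = 20.3221.
The loss is the area between SMC and demand from Q* to Q_m; with linear curves that's a triangle of height MEC(Q_m).
DWL = ½ × 0.6168 × 2.9190 = 0.9002.

DWL = 0.900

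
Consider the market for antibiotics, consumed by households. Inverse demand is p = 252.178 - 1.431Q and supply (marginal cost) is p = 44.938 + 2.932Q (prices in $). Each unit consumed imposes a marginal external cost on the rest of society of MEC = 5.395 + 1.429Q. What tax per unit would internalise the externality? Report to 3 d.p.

Social marginal benefit = demand − MEC = 246.783 - 2.860Q.
Set SMB = MC: 246.783 - 2.860Q = 44.938 + 2.932Q → Q* = 34.8489.
The Pigouvian tax equals MEC at Q*: 5.395 + 1.429×34.8489 = 55.1941.

tax = $55.194 per unit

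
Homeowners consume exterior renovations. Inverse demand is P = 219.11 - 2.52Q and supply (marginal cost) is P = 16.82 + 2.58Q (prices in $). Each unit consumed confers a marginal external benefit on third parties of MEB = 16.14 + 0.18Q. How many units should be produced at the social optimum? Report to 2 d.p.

Q* = 44.40

Social marginal benefit = demand + MEB = 235.25 - 2.34Q.
Set SMB = MC: 235.25 - 2.34Q = 16.82 + 2.58Q → Q* = 44.3963.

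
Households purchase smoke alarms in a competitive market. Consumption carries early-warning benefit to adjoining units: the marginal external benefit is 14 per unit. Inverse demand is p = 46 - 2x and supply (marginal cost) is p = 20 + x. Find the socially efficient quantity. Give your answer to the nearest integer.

x* = 13

Social marginal benefit = demand + MEB = 60 - 2x.
Set SMB = MC: 60 - 2x = 20 + x → x* = 13.3333.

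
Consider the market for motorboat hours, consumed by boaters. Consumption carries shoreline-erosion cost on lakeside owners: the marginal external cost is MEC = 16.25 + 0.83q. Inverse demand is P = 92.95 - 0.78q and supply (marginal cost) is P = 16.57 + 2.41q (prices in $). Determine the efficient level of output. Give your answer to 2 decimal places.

q* = 14.96

Social marginal benefit = demand − MEC = 76.70 - 1.61q.
Set SMB = MC: 76.70 - 1.61q = 16.57 + 2.41q → q* = 14.9577.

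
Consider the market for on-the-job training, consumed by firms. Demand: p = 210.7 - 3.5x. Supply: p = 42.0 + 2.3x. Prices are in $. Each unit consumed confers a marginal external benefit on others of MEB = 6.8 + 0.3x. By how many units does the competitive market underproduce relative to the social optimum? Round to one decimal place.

2.8 units

Market equilibrium (private): 42.0 + 2.3x = 210.7 - 3.5x → x_m = 29.0862.
Social marginal benefit = demand + MEB = 217.5 - 3.2x.
Set SMB = MC: 217.5 - 3.2x = 42.0 + 2.3x → x* = 31.9091.
Gap = |29.0862 − 31.9091| = 2.8229.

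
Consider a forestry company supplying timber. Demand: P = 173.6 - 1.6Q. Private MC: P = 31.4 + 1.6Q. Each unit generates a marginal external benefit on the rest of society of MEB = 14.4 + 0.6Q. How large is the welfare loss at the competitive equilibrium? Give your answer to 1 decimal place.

DWL = 324.3

Market equilibrium (private): 31.4 + 1.6Q = 173.6 - 1.6Q → Q_m = 44.4375.
Social marginal cost = private MC − MEB = 17.0 + Q.
Set SMC = demand: 17.0 + Q = 173.6 - 1.6Q → Q* = 60.2308.
The welfare-loss triangle has base |Q_m − Q*| and height MEB(Q_m) (the vertical gap between SMC and demand is zero at Q* and MEB at Q_m).
DWL = ½ × 15.7933 × 41.0625 = 324.2562.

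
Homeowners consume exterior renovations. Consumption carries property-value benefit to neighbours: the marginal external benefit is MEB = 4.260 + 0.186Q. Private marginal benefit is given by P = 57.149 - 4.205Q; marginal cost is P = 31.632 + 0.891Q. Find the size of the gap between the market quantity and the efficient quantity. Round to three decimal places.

1.057 units

Market equilibrium (private): 31.632 + 0.891Q = 57.149 - 4.205Q → Q_m = 5.0073.
Social marginal benefit = demand + MEB = 61.409 - 4.019Q.
Set SMB = MC: 61.409 - 4.019Q = 31.632 + 0.891Q → Q* = 6.0646.
Gap = |5.0073 − 6.0646| = 1.0573.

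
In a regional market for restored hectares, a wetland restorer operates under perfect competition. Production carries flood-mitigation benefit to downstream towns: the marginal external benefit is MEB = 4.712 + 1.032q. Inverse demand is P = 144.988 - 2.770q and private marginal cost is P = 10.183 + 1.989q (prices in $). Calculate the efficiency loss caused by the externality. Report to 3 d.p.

Market equilibrium (private): 10.183 + 1.989q = 144.988 - 2.770q → q_m = 28.3263.
Social marginal cost = private MC − MEB = 5.471 + 0.957q.
Set SMC = demand: 5.471 + 0.957q = 144.988 - 2.770q → q* = 37.4341.
Between q* and q_m the wedge demand − SMC runs linearly from 0 to MEB(q_m), so the loss is a triangle.
DWL = ½ × 9.1078 × 33.9448 = 154.5812.

DWL = $154.581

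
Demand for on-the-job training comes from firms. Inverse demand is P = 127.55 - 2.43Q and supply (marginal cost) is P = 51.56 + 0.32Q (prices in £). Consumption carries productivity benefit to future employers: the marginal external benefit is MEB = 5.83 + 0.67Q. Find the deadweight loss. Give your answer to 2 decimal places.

Market equilibrium (private): 51.56 + 0.32Q = 127.55 - 2.43Q → Q_m = 27.6327.
Social marginal benefit = demand + MEB = 133.38 - 1.76Q.
Set SMB = MC: 133.38 - 1.76Q = 51.56 + 0.32Q → Q* = 39.3365.
Between Q* and Q_m the wedge SMB − MC runs linearly from 0 to MEB(Q_m), so the loss is a triangle.
DWL = ½ × 11.7038 × 24.3439 = 142.4581.

DWL = £142.46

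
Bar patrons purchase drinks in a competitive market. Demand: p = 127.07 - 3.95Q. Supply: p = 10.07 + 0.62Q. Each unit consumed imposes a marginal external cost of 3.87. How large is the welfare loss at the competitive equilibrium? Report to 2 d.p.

Market equilibrium (private): 10.07 + 0.62Q = 127.07 - 3.95Q → Q_m = 25.6018.
Social marginal benefit = demand − MEC = 123.20 - 3.95Q.
Set SMB = MC: 123.20 - 3.95Q = 10.07 + 0.62Q → Q* = 24.7549.
The loss is the area between SMB and MC from Q* to Q_m; with linear curves that's a triangle of height MEC(Q_m).
DWL = ½ × 0.8469 × 3.8700 = 1.6388.

DWL = 1.64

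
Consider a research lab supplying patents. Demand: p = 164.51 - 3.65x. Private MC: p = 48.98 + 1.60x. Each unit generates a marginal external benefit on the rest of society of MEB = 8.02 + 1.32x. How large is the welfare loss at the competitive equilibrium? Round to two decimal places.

Market equilibrium (private): 48.98 + 1.60x = 164.51 - 3.65x → x_m = 22.0057.
Social marginal cost = private MC − MEB = 40.96 + 0.28x.
Set SMC = demand: 40.96 + 0.28x = 164.51 - 3.65x → x* = 31.4377.
Height of the DWL triangle at x_m is demand(x_m) − SMC(x_m) = MEB(x_m) = 37.0675.
DWL = ½ × 9.4320 × 37.0675 = 174.8103.

DWL = 174.81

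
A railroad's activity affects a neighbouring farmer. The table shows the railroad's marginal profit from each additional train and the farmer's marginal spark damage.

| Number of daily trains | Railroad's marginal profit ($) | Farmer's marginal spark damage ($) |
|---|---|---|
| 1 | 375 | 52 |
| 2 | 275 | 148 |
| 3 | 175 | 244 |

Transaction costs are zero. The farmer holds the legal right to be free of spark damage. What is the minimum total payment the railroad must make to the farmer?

$200

Efficient level: marginal profit ≥ marginal spark damage through level 2, so k* = 2.
With the farmer holding the right, the railroad must at least compensate total damage at k*: 52 + 148 = 200.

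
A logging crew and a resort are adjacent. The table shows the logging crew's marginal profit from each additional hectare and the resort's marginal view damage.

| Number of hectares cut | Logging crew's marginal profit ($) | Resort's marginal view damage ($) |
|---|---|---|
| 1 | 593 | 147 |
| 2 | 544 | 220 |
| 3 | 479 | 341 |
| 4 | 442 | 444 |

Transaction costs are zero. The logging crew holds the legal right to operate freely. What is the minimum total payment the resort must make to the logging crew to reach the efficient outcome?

Left alone the logging crew would choose level 4 (marginal profit stays positive).
Efficient level: k* = 3 (marginal profit ≥ marginal view damage through 3).
The resort must at least cover the logging crew's forgone profit from cutting 4→3: 442 = 442.

$442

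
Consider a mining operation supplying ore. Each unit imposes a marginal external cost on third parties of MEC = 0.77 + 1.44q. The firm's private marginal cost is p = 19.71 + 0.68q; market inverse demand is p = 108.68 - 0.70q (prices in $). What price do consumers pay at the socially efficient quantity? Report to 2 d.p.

P = $86.79

Social marginal cost = private MC + MEC = 20.48 + 2.12q.
Set SMC = demand: 20.48 + 2.12q = 108.68 - 0.70q → q* = 31.2766.
Consumer price on the demand curve at q*: 108.68 − 0.70×31.2766 = 86.7864.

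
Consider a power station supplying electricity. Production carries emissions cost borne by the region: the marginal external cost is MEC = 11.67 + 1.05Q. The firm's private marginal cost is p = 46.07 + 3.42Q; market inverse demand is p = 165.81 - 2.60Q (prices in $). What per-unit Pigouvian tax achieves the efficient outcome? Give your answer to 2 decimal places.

tax = $27.72 per unit

Social marginal cost = private MC + MEC = 57.74 + 4.47Q.
Set SMC = demand: 57.74 + 4.47Q = 165.81 - 2.60Q → Q* = 15.2857.
The Pigouvian tax equals MEC at Q*: 11.67 + 1.05×15.2857 = 27.7200.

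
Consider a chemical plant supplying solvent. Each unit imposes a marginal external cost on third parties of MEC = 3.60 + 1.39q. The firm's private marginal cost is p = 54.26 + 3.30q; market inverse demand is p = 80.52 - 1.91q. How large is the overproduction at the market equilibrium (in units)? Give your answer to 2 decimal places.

Market equilibrium (private): 54.26 + 3.30q = 80.52 - 1.91q → q_m = 5.0403.
Social marginal cost = private MC + MEC = 57.86 + 4.69q.
Set SMC = demand: 57.86 + 4.69q = 80.52 - 1.91q → q* = 3.4333.
Gap = |5.0403 − 3.4333| = 1.6070.

1.61 units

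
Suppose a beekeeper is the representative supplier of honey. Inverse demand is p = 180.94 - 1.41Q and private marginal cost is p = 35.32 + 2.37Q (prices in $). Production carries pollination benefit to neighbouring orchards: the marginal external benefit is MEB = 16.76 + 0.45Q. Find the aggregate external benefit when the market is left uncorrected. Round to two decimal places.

$979.58

Market equilibrium (private): 35.32 + 2.37Q = 180.94 - 1.41Q → Q_m = 38.5238.
Total external benefit = ∫₀^{Q_m} (16.76 + 0.45Q) dQ = 16.76×38.5238 + ½×0.45×38.5238² = 979.5776.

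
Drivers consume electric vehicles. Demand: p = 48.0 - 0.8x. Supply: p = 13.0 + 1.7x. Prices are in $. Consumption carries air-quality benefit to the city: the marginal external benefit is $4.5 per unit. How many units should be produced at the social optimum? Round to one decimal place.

Social marginal benefit = demand + MEB = 52.5 - 0.8x.
Set SMB = MC: 52.5 - 0.8x = 13.0 + 1.7x → x* = 15.8000.

x* = 15.8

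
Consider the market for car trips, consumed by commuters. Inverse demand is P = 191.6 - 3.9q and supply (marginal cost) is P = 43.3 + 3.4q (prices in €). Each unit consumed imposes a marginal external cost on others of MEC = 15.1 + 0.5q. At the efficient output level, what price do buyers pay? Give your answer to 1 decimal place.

P = €125.0

Social marginal benefit = demand − MEC = 176.5 - 4.4q.
Set SMB = MC: 176.5 - 4.4q = 43.3 + 3.4q → q* = 17.0769.
Consumer price on the demand curve at q*: 191.6 − 3.9×17.0769 = 125.0001.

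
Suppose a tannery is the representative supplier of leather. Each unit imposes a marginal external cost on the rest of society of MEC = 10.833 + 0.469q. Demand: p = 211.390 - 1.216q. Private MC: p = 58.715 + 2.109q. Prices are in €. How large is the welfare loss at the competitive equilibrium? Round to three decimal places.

Market equilibrium (private): 58.715 + 2.109q = 211.390 - 1.216q → q_m = 45.9173.
Social marginal cost = private MC + MEC = 69.548 + 2.578q.
Set SMC = demand: 69.548 + 2.578q = 211.390 - 1.216q → q* = 37.3859.
The welfare-loss triangle has base |q_m − q*| and height MEC(q_m) (the vertical gap between SMC and demand is zero at q* and MEC at q_m).
DWL = ½ × 8.5314 × 32.3682 = 138.0730.

DWL = €138.073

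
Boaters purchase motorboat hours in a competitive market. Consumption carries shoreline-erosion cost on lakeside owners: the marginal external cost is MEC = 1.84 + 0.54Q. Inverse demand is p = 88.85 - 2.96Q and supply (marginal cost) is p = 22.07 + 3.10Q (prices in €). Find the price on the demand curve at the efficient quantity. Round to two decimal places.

Social marginal benefit = demand − MEC = 87.01 - 3.50Q.
Set SMB = MC: 87.01 - 3.50Q = 22.07 + 3.10Q → Q* = 9.8394.
Consumer price on the demand curve at Q*: 88.85 − 2.96×9.8394 = 59.7254.

P = €59.73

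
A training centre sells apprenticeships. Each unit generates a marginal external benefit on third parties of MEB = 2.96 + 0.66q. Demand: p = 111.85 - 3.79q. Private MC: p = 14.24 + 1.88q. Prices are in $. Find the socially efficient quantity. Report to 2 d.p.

q* = 20.07

Social marginal cost = private MC − MEB = 11.28 + 1.22q.
Set SMC = demand: 11.28 + 1.22q = 111.85 - 3.79q → q* = 20.0739.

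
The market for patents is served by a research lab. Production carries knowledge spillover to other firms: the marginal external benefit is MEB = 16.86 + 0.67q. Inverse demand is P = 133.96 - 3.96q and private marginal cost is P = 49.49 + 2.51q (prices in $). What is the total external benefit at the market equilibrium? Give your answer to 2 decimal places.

Market equilibrium (private): 49.49 + 2.51q = 133.96 - 3.96q → q_m = 13.0556.
Total external benefit = ∫₀^{q_m} (16.86 + 0.67q) dq = 16.86×13.0556 + ½×0.67×13.0556² = 277.2177.

$277.22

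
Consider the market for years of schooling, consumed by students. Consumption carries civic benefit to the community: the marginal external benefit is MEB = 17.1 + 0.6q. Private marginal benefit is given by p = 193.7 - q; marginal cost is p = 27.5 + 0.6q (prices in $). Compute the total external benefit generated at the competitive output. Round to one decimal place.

$5013.3

Market equilibrium (private): 27.5 + 0.6q = 193.7 - q → q_m = 103.8750.
Total external benefit = ∫₀^{q_m} (17.1 + 0.6q) dq = 17.1×103.8750 + ½×0.6×103.8750² = 5013.2672.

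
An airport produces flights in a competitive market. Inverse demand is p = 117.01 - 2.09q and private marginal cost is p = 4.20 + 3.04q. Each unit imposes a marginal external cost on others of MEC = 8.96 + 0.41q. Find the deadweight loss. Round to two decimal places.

Market equilibrium (private): 4.20 + 3.04q = 117.01 - 2.09q → q_m = 21.9903.
Social marginal cost = private MC + MEC = 13.16 + 3.45q.
Set SMC = demand: 13.16 + 3.45q = 117.01 - 2.09q → q* = 18.7455.
The loss is the area between SMC and demand from q* to q_m; with linear curves that's a triangle of height MEC(q_m).
DWL = ½ × 3.2448 × 17.9760 = 29.1643.

DWL = 29.16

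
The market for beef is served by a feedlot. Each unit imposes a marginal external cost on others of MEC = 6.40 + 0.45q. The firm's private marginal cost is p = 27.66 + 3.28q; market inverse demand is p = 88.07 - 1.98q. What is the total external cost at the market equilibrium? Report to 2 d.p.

103.18

Market equilibrium (private): 27.66 + 3.28q = 88.07 - 1.98q → q_m = 11.4848.
Total external cost = ∫₀^{q_m} (6.40 + 0.45q) dq = 6.40×11.4848 + ½×0.45×11.4848² = 103.1804.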